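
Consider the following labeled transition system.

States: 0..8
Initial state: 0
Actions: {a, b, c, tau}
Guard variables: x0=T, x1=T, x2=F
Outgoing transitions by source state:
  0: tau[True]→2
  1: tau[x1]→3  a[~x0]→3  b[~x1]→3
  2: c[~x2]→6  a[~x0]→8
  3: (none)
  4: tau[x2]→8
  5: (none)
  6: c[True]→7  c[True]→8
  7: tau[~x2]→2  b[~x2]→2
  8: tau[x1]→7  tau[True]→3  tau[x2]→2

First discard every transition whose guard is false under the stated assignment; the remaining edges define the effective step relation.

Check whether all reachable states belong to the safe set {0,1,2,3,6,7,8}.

Inv-set: {0,1,2,3,6,7,8}
R = {0,2,3,6,7,8}
  0: ok
  2: ok
  3: ok
  6: ok
  7: ok
  8: ok

Answer: INVARIANT HOLDS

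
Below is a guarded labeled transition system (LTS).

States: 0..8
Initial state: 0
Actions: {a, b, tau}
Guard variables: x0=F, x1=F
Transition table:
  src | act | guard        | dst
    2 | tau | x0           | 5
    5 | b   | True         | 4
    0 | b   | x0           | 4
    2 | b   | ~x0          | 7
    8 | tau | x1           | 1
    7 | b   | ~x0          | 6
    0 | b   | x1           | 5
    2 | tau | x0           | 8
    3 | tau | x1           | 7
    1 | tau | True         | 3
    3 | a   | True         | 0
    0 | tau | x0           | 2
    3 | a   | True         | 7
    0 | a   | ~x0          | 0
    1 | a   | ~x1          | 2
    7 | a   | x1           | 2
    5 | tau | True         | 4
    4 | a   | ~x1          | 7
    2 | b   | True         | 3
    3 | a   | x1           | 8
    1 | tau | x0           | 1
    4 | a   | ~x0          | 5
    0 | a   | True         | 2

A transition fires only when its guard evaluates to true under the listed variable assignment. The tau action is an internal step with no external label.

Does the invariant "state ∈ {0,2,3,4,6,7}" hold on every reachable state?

Inv-set: {0,2,3,4,6,7}
R = {0,2,3,6,7}
  0: ✓
  2: ✓
  3: ✓
  6: ✓
  7: ✓

Answer: INVARIANT HOLDS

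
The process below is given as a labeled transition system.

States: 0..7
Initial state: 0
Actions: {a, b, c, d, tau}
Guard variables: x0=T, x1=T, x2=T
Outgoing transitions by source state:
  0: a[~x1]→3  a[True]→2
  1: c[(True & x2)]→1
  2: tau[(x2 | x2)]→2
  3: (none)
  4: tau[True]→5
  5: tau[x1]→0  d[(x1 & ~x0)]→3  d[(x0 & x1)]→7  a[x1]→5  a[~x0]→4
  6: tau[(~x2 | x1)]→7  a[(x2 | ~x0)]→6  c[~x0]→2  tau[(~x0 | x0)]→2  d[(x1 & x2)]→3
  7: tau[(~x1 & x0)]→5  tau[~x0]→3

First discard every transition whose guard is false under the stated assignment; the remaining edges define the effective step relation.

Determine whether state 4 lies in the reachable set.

Answer: UNREACHABLE

Analysis:
11 transition(s) survive guard evaluation.
depth 0: {0}
depth 1: {2}  total {0,2}
R = {0,2}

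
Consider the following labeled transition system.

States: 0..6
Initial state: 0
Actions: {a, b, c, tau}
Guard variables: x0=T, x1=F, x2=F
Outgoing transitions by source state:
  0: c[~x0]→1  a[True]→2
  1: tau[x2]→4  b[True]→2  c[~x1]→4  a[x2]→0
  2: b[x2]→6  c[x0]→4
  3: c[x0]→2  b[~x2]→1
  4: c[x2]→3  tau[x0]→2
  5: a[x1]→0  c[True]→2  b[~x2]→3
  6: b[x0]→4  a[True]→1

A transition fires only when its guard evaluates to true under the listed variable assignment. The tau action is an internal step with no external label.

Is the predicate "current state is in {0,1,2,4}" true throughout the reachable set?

Safe = {0,1,2,4}
R = {0,2,4}
  0: ok
  2: ok
  4: ok

Answer: INVARIANT HOLDS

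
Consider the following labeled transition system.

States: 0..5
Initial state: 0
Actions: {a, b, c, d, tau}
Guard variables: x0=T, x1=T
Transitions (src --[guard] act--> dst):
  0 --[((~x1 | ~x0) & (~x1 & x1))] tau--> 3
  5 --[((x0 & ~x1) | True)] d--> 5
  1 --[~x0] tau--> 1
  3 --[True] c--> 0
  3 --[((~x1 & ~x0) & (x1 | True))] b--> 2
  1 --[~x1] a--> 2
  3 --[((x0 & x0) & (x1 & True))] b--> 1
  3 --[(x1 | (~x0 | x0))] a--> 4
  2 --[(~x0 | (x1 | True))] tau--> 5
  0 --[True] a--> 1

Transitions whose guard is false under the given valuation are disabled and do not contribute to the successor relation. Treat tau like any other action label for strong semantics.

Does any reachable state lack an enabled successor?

Answer: DEADLOCK at state 1

Trace:
Reach set: {0,1}
  0: a→1  [1 exit(s)]
  1: ∅  [deadlock]
trace reaching 1: a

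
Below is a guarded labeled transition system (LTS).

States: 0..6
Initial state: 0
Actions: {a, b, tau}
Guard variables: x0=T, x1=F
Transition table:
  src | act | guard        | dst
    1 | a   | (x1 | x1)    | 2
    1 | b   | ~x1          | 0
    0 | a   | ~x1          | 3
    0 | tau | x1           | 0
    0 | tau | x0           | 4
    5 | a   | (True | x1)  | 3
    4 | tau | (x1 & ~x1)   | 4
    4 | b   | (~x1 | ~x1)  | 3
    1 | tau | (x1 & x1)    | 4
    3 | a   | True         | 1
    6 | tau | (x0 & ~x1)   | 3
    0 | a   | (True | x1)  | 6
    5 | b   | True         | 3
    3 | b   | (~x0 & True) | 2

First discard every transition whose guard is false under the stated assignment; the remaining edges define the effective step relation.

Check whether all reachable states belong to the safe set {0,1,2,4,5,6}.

Safe = {0,1,2,4,5,6}
Reach set: {0,1,3,4,6}
  0: ✓
  1: ✓
  3: outside
  4: ✓
  6: ✓
counterexample path to 3: a

Answer: INVARIANT VIOLATED at state 3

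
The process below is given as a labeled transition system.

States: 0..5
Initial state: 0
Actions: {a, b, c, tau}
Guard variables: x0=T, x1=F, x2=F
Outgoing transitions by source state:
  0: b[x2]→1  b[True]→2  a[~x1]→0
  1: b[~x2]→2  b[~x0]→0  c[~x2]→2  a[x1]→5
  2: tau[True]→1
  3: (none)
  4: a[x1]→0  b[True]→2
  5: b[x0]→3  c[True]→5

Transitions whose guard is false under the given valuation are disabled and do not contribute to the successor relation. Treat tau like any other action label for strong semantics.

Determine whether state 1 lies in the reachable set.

Answer: REACHABLE

Trace:
Guard filter leaves 8 enabled edge(s).
L0 = {0}
L1 = {2}  cumulative {0,2}
L2 = {1}  cumulative {0,1,2}
Reachable = {0,1,2}
trace reaching 1: b·tau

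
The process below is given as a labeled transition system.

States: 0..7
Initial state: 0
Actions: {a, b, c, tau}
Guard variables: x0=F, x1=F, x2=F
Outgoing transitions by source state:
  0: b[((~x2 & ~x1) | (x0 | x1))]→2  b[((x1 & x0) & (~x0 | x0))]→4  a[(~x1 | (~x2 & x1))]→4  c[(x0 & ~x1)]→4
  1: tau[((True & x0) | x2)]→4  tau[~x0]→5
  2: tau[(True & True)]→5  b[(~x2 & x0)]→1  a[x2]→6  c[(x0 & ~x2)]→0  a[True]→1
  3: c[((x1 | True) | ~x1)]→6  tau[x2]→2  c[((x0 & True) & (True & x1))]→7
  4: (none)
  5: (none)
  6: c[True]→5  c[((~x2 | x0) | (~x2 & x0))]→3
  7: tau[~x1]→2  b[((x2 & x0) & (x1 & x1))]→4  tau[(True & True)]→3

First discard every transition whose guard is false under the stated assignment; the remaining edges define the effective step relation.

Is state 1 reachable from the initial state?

After dropping false guards: 10 live edges.
depth 0: {0}
depth 1: {2,4}  total {0,2,4}
depth 2: {1,5}  total {0,1,2,4,5}
Reachable = {0,1,2,4,5}
Path to 1: b·a

Answer: REACHABLE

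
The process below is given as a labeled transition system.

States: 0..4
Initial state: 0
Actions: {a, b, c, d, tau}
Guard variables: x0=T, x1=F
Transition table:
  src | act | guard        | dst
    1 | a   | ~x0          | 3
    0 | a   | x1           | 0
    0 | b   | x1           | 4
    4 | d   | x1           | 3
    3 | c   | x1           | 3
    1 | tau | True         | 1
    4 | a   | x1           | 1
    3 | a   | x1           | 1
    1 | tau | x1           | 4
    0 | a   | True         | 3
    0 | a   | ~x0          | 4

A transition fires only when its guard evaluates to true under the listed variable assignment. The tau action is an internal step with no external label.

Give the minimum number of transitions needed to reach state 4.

Answer: UNREACHABLE

Working:
BFS to 4:
  depth 0: {0}
  depth 1: {3}
4 never appears.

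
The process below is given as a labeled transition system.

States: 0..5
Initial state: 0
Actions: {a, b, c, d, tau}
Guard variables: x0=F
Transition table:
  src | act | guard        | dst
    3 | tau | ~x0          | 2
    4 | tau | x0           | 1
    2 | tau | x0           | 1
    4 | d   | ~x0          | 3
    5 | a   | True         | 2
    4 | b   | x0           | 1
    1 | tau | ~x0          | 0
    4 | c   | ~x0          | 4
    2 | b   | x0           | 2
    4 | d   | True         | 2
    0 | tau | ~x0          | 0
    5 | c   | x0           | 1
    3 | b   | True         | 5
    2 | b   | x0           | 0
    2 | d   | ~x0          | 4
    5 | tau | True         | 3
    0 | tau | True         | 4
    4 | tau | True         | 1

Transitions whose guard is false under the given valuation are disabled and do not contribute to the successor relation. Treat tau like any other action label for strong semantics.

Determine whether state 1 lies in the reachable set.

Answer: REACHABLE

Working:
After dropping false guards: 12 live edges.
Layer 0: {0}
Layer 1: {4}  total {0,4}
Layer 2: {1,2,3}  total {0,1,2,3,4}
Layer 3: {5}  total {0,1,2,3,4,5}
Reach set: {0,1,2,3,4,5}
witness 1: tau·tau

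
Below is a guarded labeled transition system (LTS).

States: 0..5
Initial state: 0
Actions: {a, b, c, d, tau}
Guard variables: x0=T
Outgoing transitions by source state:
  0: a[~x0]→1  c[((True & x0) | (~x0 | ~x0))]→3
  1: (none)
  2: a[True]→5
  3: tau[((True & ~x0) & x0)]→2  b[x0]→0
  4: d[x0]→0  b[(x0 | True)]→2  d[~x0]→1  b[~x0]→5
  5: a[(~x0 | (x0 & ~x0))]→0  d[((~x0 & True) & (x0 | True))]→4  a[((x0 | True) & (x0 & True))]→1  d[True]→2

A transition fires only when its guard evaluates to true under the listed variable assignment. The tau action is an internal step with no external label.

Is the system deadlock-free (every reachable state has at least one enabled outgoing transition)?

Answer: DEADLOCK-FREE

Analysis:
R = {0,3}
  0: c→3  [1 out]
  3: b→0  [1 out]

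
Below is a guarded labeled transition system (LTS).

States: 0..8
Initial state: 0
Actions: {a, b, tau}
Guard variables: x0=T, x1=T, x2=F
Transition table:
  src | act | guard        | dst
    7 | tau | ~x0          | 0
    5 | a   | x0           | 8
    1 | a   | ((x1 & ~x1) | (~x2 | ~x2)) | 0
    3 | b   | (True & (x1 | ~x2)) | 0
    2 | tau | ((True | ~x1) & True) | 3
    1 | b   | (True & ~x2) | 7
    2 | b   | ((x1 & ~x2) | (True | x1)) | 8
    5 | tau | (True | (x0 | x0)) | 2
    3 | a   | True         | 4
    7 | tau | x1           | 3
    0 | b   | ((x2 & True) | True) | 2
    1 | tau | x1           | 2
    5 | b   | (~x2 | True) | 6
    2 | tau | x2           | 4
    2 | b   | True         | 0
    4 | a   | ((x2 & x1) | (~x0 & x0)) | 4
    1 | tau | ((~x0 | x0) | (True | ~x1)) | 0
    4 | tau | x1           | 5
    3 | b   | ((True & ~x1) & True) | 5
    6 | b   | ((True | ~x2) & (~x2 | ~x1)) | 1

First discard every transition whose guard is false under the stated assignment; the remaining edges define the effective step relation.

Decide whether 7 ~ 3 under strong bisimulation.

Answer: NOT BISIMILAR

Analysis:
Compute ~ classes (split until stable):
  P[0] = {{0,1,2,3,4,5,6,7,8}}
  P[1] = {{0,6},{1,5},{2},{3},{4,7},{8}}
  P[2] = {{0},{1},{2},{3},{4},{5},{6},{7},{8}}
Fixed point at round 3; 9 class(es).
[7]={7}  [3]={3}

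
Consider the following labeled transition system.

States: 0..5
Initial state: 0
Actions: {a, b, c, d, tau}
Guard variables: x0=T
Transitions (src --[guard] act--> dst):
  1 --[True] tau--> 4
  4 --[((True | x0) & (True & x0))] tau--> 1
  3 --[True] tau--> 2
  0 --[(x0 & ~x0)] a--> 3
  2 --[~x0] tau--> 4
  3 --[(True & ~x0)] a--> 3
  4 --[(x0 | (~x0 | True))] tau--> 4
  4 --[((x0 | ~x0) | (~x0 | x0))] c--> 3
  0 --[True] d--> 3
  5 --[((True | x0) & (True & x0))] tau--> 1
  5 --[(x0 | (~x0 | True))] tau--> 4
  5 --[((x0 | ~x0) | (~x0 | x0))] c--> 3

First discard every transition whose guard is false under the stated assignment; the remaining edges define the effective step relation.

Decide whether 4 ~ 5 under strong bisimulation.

Answer: BISIMILAR

Analysis:
Bisimulation quotient by refinement:
  round 0: {{0,1,2,3,4,5}}
  round 1: {{0},{1,3},{2},{4,5}}
  round 2: {{0},{1},{2},{3},{4,5}}
stable after 3 split(s): 5 block(s)
[4]={4,5}  [5]={4,5}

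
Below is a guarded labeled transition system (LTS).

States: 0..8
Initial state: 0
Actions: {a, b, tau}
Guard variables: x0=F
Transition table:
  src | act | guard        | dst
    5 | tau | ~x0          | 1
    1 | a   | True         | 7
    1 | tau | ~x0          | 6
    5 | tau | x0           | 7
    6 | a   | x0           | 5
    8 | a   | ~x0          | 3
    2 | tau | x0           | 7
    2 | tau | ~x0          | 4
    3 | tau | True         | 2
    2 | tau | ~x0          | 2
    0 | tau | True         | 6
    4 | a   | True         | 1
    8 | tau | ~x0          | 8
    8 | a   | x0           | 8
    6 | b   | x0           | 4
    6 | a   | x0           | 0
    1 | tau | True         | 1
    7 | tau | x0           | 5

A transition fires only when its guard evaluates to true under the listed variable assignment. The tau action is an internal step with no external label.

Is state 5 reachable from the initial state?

Answer: UNREACHABLE

Working:
11 transition(s) survive guard evaluation.
Layer 0: {0}
Layer 1: {6}  total {0,6}
Reachable = {0,6}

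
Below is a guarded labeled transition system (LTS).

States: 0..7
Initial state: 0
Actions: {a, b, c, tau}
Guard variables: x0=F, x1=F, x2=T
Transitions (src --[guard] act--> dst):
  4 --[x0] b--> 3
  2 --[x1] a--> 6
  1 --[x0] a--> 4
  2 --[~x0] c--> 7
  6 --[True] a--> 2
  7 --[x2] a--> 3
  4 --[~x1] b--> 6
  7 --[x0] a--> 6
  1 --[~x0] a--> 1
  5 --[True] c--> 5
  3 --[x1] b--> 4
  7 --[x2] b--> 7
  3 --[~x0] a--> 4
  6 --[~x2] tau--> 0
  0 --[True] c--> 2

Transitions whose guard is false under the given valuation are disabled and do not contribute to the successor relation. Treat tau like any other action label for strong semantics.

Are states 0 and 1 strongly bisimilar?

Compute ~ classes (split until stable):
  round 0: {{0,1,2,3,4,5,6,7}}
  round 1: {{0,2,5},{1,3,6},{4},{7}}
  round 2: {{0,5},{1},{2},{3},{4},{6},{7}}
  round 3: {{0},{1},{2},{3},{4},{5},{6},{7}}
stable after 4 split(s): 8 block(s)
class of 0: {0}; class of 1: {1}

Answer: NOT BISIMILAR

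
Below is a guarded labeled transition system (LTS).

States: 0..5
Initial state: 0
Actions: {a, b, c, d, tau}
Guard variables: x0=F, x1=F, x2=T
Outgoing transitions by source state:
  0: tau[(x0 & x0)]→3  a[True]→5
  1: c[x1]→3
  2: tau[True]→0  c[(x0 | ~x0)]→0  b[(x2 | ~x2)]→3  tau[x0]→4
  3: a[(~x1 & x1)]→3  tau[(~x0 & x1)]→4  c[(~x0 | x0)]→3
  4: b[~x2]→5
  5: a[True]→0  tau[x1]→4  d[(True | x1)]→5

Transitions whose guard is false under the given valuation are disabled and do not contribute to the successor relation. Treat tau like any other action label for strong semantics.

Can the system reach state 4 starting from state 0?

Answer: UNREACHABLE

Trace:
Guard filter leaves 7 enabled edge(s).
Layer 0: {0}
Layer 1: {5}  cumulative {0,5}
R = {0,5}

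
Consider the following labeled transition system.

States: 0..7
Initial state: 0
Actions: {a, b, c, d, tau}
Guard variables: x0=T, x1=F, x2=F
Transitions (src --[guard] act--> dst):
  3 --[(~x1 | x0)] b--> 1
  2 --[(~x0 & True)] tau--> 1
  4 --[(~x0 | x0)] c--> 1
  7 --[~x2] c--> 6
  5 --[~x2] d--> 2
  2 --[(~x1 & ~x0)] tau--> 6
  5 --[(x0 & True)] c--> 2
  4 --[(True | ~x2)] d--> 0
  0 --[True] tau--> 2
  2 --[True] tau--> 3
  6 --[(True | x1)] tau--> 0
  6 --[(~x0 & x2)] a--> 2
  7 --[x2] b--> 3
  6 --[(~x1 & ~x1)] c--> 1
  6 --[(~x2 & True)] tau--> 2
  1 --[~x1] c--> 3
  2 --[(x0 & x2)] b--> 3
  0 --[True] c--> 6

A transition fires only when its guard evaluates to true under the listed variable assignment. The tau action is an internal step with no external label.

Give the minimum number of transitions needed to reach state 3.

Answer: 2

Working:
Layered search for 3:
  depth 0: {0}
  depth 1: {2,6}
  depth 2: {1,3}
depth(3)=2, e.g. tau·tau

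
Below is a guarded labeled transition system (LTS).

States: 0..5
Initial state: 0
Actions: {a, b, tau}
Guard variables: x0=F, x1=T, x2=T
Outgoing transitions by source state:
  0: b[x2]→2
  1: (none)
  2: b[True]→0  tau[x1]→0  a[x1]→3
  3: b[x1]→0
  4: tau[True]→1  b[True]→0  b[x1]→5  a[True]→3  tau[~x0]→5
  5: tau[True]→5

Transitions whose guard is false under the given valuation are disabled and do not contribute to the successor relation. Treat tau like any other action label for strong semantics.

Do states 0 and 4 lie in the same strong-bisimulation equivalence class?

Refine partition for ~:
  π0 = {{0,1,2,3,4,5}}
  π1 = {{0,3},{1},{2,4},{5}}
  π2 = {{0},{1},{2},{3},{4},{5}}
6 equivalence class(es) (converged in 3)
0∈{0}, 4∈{4}

Answer: NOT BISIMILAR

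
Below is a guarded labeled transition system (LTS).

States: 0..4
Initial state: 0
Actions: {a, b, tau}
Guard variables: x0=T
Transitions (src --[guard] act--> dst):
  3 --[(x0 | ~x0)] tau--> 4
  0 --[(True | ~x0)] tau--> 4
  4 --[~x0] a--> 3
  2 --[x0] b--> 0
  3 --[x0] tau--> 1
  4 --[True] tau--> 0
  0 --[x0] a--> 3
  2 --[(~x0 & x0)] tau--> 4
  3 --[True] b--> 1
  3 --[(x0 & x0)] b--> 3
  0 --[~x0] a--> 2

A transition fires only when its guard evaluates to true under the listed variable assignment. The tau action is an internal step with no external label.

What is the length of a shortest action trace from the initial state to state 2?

Answer: UNREACHABLE

Analysis:
BFS to 2:
  depth 0: {0}
  depth 1: {3,4}
  depth 2: {1}
2 never appears.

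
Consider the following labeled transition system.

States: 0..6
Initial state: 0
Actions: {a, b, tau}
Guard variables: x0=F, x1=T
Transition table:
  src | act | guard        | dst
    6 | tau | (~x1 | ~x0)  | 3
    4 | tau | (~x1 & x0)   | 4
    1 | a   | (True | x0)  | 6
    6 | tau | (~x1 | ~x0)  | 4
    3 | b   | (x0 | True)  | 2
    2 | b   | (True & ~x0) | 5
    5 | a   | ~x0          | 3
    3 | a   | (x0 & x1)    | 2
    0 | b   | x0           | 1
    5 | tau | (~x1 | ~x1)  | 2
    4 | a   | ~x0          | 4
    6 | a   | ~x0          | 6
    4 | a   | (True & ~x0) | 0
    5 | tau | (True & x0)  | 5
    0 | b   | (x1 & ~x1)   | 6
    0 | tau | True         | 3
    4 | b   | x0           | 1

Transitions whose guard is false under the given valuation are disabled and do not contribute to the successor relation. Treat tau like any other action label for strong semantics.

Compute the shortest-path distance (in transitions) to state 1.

Answer: UNREACHABLE

Trace:
BFS to 1:
  Layer 0: {0}
  Layer 1: {3}
  Layer 2: {2}
  Layer 3: {5}
1 never appears.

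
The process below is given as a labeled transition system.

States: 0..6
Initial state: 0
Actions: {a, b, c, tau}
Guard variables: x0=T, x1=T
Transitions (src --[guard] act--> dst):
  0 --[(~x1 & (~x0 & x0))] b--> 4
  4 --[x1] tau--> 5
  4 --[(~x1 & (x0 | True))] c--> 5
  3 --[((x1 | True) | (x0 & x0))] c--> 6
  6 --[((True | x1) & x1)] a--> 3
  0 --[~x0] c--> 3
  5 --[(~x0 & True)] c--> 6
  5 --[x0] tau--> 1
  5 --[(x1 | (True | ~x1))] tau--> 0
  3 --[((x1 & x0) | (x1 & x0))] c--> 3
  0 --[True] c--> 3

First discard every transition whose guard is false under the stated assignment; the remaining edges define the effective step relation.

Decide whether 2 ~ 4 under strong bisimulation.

Compute ~ classes (split until stable):
  π0 = {{0,1,2,3,4,5,6}}
  π1 = {{0,3},{1,2},{4,5},{6}}
  π2 = {{0},{1,2},{3},{4},{5},{6}}
Fixed point at round 3; 6 class(es).
[2]={1,2}  [4]={4}

Answer: NOT BISIMILAR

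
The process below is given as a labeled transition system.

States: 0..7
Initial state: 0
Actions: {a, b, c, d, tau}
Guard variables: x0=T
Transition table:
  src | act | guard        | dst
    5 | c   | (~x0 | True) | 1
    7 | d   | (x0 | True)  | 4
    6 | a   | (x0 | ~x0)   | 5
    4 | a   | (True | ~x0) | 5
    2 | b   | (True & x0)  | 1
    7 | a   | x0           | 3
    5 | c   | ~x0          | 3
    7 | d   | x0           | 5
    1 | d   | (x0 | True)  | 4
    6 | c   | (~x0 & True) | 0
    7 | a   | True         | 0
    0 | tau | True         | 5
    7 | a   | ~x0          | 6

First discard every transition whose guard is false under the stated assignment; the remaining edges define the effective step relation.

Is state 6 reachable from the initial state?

10 transition(s) survive guard evaluation.
depth 0: {0}
depth 1: {5}  cumulative {0,5}
depth 2: {1}  cumulative {0,1,5}
depth 3: {4}  cumulative {0,1,4,5}
Reachable = {0,1,4,5}

Answer: UNREACHABLE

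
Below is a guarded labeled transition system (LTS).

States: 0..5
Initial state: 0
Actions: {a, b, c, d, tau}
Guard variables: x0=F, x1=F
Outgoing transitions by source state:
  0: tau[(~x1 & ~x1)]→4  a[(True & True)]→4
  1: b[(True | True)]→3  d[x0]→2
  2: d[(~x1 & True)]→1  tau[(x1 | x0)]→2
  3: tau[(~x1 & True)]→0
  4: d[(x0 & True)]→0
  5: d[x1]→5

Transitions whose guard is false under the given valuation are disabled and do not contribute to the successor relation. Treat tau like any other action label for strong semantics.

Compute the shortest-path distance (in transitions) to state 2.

Breadth-first toward 2:
  L0 = {0}
  L1 = {4}
2 never appears.

Answer: UNREACHABLE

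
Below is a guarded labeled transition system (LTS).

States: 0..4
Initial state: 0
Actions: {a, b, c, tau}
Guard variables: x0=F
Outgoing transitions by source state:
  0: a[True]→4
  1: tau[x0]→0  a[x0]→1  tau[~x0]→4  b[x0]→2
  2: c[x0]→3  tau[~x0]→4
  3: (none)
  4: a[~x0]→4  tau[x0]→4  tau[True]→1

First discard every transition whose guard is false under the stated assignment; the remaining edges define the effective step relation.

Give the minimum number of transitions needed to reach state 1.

Breadth-first toward 1:
  depth 0: {0}
  depth 1: {4}
  depth 2: {1}
first hit 1 at d=2 via a·tau

Answer: 2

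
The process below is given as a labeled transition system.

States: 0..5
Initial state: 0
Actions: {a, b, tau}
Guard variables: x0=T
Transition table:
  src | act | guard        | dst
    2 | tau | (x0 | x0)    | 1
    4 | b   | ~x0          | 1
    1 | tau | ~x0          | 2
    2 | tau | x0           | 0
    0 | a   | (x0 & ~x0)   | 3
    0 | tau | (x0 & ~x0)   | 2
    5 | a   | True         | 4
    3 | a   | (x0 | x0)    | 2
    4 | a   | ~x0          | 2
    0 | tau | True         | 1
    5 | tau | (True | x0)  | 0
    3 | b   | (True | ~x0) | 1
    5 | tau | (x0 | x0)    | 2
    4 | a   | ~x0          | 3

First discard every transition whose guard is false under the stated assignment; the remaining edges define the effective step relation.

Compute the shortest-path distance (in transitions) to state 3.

Answer: UNREACHABLE

Trace:
Layered search for 3:
  Layer 0: {0}
  Layer 1: {1}
3 never appears.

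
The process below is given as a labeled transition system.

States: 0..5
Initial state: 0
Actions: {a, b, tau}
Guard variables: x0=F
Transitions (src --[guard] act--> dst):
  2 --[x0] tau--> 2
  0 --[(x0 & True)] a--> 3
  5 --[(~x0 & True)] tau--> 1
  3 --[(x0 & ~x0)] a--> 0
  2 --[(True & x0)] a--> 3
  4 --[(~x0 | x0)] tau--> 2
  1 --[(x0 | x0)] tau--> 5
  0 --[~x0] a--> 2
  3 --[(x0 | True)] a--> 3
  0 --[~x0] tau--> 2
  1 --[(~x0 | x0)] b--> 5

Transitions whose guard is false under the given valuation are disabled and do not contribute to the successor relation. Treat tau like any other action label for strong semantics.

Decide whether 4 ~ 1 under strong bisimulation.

Answer: NOT BISIMILAR

Analysis:
Refine partition for ~:
  π0 = {{0,1,2,3,4,5}}
  π1 = {{0},{1},{2},{3},{4,5}}
  π2 = {{0},{1},{2},{3},{4},{5}}
Fixed point at round 3; 6 class(es).
class of 4: {4}; class of 1: {1}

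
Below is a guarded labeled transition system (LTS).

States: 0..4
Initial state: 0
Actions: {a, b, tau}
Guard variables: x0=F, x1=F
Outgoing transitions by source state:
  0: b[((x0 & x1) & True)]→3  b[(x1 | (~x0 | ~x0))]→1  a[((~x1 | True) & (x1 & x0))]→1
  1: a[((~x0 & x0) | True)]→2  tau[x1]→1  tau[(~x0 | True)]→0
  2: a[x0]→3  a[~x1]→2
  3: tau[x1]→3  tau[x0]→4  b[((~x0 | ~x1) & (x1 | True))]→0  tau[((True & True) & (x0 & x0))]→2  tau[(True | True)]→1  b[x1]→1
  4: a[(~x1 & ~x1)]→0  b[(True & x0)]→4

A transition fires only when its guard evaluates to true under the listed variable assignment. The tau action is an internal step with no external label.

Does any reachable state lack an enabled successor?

Reach set: {0,1,2}
  0: b→1  [1 exit(s)]
  1: a→2  tau→0  [2 exit(s)]
  2: a→2  [1 exit(s)]

Answer: DEADLOCK-FREE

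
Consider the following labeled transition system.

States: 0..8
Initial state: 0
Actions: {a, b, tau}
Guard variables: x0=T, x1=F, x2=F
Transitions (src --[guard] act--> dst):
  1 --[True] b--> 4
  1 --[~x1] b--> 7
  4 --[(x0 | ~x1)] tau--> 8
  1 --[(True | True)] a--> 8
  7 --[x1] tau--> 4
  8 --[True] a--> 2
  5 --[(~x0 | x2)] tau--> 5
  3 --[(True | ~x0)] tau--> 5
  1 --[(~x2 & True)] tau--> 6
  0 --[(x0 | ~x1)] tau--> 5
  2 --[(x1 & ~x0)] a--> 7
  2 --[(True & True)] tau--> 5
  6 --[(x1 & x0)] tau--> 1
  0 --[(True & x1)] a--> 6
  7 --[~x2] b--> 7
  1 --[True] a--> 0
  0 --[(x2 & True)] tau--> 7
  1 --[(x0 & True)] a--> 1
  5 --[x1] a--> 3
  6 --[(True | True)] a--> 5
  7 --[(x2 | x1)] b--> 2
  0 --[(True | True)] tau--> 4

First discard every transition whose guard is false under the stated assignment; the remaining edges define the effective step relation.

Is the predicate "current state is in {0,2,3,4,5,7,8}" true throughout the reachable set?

Answer: INVARIANT HOLDS

Working:
Inv-set: {0,2,3,4,5,7,8}
Reachable = {0,2,4,5,8}
  0: ✓
  2: ✓
  4: ✓
  5: ✓
  8: ✓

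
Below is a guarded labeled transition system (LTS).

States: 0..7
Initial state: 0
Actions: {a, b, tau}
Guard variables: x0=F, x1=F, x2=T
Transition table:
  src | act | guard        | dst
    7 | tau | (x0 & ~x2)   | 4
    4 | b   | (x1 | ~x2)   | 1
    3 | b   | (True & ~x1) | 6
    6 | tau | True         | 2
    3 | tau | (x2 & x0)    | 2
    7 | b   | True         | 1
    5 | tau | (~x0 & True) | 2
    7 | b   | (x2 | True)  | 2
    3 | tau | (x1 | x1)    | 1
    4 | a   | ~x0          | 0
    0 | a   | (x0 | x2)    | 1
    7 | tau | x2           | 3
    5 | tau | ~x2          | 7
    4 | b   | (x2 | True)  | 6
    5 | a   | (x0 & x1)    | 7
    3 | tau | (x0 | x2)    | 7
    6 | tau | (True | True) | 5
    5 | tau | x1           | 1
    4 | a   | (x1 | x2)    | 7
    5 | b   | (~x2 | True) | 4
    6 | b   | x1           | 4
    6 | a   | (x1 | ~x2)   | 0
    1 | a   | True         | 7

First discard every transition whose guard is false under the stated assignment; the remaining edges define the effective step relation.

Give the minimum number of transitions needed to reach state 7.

Layered search for 7:
  L0 = {0}
  L1 = {1}
  L2 = {7}
7 enters at depth 2; path a·a

Answer: 2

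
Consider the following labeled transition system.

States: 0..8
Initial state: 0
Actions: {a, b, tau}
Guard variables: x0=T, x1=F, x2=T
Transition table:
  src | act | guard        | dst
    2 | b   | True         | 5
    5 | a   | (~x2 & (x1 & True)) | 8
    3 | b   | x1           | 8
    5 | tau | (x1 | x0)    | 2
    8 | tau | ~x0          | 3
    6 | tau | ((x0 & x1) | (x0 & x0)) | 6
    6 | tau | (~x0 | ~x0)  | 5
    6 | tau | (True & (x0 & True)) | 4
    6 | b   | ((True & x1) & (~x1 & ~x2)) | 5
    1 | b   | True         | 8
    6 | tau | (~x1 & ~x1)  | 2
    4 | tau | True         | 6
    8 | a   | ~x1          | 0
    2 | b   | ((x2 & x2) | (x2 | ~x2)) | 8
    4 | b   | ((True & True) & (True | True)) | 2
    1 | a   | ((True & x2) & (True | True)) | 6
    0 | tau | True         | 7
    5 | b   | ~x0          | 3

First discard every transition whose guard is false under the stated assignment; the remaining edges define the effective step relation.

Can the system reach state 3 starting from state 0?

Guard filter leaves 12 enabled edge(s).
depth 0: {0}
depth 1: {7}  cumulative {0,7}
R = {0,7}

Answer: UNREACHABLE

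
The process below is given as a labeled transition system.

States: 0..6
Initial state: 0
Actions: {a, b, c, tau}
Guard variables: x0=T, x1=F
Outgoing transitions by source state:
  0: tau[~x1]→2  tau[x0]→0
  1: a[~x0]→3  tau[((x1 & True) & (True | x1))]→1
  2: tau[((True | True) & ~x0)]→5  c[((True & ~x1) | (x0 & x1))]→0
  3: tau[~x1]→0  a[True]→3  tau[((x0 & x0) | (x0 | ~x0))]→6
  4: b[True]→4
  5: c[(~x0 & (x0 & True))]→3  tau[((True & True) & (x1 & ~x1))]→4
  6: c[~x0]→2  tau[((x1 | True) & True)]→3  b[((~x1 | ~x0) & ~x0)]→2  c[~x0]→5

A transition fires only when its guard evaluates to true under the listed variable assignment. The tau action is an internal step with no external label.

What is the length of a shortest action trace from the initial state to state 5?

Answer: UNREACHABLE

Working:
Layered search for 5:
  depth 0: {0}
  depth 1: {2}
5 never appears.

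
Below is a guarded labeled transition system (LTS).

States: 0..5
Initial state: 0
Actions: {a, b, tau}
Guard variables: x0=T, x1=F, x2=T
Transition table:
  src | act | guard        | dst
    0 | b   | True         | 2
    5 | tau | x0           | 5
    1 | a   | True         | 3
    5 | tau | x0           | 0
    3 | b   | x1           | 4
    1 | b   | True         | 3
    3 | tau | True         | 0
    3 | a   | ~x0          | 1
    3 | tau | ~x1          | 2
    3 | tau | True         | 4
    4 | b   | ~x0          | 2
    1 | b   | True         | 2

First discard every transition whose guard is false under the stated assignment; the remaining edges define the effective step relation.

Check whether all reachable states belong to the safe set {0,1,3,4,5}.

Answer: INVARIANT VIOLATED at state 2

Analysis:
Allowed set {0,1,3,4,5}
Reachable = {0,2}
  0: ✓
  2: VIOLATES
reach 2 via b — violates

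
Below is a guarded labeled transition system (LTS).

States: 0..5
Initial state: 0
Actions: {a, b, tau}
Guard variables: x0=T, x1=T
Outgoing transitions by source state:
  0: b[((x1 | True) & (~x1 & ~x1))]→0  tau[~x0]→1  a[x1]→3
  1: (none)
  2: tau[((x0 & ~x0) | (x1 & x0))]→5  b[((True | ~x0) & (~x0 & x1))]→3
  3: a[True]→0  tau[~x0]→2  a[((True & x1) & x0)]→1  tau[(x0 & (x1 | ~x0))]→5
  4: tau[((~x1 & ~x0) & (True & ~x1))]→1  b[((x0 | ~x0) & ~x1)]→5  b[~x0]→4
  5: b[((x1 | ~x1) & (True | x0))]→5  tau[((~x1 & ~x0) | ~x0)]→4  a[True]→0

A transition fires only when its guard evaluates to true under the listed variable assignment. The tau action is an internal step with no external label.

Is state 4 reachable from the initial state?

Guard filter leaves 7 enabled edge(s).
depth 0: {0}
depth 1: {3}  total {0,3}
depth 2: {1,5}  total {0,1,3,5}
R = {0,1,3,5}

Answer: UNREACHABLE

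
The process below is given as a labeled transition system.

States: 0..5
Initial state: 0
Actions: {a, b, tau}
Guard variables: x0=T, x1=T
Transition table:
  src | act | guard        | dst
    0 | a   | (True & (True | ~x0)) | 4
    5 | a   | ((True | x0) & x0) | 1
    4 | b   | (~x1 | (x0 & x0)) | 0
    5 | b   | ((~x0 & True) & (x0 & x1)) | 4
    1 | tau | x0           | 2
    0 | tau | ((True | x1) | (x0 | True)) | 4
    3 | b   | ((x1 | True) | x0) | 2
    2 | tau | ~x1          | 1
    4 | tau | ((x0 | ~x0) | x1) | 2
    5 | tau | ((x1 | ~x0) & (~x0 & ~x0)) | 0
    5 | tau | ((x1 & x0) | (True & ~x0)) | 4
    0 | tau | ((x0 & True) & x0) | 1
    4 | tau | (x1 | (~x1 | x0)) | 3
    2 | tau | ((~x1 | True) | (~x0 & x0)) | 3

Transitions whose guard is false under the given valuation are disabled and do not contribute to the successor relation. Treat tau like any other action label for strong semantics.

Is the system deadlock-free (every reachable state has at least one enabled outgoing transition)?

Reachable = {0,1,2,3,4}
  0: a→4  tau→1  tau→4  [3 exit(s)]
  1: tau→2  [1 exit(s)]
  2: tau→3  [1 exit(s)]
  3: b→2  [1 exit(s)]
  4: b→0  tau→2  tau→3  [3 exit(s)]

Answer: DEADLOCK-FREE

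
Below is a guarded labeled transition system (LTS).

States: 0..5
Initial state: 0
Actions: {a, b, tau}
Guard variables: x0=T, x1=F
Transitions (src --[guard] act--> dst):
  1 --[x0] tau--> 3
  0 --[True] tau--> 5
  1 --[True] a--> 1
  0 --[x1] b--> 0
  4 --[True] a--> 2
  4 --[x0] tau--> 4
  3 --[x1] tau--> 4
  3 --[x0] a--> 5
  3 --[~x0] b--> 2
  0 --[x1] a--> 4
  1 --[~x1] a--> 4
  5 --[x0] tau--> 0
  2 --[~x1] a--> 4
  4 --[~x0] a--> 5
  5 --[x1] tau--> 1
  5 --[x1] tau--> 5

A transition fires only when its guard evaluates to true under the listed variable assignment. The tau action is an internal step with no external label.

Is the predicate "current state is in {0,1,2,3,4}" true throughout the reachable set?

Inv-set: {0,1,2,3,4}
Reach set: {0,5}
  0: safe
  5: ✗ unsafe
reach 5 via tau — violates

Answer: INVARIANT VIOLATED at state 5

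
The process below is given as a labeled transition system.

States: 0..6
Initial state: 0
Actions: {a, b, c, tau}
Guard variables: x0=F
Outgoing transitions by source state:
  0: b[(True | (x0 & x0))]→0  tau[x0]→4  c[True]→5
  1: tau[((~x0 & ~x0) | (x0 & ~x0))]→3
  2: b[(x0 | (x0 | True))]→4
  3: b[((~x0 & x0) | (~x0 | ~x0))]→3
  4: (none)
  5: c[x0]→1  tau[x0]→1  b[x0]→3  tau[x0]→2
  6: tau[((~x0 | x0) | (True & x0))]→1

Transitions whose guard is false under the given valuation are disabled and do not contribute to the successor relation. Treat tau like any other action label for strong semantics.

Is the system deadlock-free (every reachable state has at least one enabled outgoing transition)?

Answer: DEADLOCK at state 5

Analysis:
R = {0,5}
  0: b→0  c→5  [2 exit(s)]
  5: ∅  [deadlock]
Path to 5: c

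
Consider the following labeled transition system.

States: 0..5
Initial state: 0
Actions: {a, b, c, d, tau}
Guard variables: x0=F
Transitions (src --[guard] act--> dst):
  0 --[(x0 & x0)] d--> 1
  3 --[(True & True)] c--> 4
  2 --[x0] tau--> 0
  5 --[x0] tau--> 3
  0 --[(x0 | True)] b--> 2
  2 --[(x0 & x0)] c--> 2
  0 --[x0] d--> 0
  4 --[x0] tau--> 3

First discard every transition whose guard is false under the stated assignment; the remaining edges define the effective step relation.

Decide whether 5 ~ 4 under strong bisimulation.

Answer: BISIMILAR

Trace:
Compute ~ classes (split until stable):
  P[0] = {{0,1,2,3,4,5}}
  P[1] = {{0},{1,2,4,5},{3}}
stable after 2 split(s): 3 block(s)
5∈{1,2,4,5}, 4∈{1,2,4,5}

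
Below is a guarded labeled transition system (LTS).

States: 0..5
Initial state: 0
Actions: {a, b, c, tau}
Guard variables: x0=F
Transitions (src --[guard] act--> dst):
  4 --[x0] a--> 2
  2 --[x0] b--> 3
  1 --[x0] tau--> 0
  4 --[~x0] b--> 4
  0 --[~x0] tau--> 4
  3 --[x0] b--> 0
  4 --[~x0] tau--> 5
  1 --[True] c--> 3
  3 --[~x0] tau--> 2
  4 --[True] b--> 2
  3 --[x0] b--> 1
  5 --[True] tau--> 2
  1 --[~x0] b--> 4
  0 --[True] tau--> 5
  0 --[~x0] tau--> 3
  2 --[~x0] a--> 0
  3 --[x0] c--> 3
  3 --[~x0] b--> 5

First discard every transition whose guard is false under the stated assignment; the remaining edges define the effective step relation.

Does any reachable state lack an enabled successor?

Reachable = {0,2,3,4,5}
  0: tau→3  tau→4  tau→5  [3 out]
  2: a→0  [1 out]
  3: b→5  tau→2  [2 out]
  4: b→2  b→4  tau→5  [3 out]
  5: tau→2  [1 out]

Answer: DEADLOCK-FREE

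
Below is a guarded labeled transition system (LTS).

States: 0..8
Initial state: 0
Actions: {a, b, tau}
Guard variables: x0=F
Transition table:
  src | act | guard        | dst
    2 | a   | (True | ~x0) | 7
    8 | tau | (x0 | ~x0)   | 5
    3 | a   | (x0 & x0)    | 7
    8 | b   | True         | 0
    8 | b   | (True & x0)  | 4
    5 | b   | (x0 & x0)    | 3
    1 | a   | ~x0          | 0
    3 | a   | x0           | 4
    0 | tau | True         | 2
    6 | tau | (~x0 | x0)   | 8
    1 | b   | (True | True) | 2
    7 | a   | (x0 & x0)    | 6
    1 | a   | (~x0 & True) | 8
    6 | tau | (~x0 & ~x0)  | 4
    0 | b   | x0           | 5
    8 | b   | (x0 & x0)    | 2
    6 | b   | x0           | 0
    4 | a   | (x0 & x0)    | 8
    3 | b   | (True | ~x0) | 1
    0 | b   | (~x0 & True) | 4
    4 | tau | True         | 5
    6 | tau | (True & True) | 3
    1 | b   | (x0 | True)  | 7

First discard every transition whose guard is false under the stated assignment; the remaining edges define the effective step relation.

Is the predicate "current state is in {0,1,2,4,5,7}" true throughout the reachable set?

Inv-set: {0,1,2,4,5,7}
R = {0,2,4,5,7}
  0: ✓
  2: ✓
  4: ✓
  5: ✓
  7: ✓

Answer: INVARIANT HOLDS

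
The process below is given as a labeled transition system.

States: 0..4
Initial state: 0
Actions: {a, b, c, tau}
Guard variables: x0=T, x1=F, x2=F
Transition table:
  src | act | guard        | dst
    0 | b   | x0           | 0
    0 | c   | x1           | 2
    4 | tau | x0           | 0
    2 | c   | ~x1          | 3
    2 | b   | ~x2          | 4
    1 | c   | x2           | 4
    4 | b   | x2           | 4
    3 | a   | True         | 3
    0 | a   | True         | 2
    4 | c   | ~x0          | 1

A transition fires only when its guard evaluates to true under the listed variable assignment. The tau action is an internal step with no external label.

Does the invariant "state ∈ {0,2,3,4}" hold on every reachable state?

Inv-set: {0,2,3,4}
R = {0,2,3,4}
  0: ✓
  2: ✓
  3: ✓
  4: ✓

Answer: INVARIANT HOLDS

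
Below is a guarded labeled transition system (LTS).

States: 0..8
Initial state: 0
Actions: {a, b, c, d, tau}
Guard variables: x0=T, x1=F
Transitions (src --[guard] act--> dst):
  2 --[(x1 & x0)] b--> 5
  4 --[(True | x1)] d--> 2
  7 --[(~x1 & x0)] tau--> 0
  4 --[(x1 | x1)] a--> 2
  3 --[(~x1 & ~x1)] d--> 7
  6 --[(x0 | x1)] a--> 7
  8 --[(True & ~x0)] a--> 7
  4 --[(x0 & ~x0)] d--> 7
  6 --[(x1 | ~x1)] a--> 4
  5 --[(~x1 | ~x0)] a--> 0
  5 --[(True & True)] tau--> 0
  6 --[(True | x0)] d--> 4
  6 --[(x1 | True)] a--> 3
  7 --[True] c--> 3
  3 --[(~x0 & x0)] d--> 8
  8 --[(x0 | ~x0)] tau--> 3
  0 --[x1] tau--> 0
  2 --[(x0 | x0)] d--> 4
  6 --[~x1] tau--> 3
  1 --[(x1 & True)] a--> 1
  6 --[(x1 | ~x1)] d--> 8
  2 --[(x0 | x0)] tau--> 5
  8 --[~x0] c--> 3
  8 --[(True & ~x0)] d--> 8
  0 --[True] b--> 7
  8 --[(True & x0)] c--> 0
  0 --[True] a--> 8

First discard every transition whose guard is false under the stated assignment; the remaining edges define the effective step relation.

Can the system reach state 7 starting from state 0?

Guard filter leaves 18 enabled edge(s).
Layer 0: {0}
Layer 1: {7,8}  total {0,7,8}
Layer 2: {3}  total {0,3,7,8}
R = {0,3,7,8}
witness 7: b

Answer: REACHABLE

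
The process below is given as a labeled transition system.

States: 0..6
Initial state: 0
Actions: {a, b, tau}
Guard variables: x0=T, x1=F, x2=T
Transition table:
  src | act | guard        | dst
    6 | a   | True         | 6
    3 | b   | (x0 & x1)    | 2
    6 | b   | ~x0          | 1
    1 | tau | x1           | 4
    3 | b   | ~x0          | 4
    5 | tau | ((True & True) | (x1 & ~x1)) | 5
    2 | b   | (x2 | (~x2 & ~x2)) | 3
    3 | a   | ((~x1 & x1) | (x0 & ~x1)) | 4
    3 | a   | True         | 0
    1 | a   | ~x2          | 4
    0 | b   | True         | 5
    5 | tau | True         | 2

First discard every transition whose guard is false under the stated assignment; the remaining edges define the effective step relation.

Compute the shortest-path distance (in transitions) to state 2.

Breadth-first toward 2:
  L0 = {0}
  L1 = {5}
  L2 = {2}
2 enters at depth 2; path b·tau

Answer: 2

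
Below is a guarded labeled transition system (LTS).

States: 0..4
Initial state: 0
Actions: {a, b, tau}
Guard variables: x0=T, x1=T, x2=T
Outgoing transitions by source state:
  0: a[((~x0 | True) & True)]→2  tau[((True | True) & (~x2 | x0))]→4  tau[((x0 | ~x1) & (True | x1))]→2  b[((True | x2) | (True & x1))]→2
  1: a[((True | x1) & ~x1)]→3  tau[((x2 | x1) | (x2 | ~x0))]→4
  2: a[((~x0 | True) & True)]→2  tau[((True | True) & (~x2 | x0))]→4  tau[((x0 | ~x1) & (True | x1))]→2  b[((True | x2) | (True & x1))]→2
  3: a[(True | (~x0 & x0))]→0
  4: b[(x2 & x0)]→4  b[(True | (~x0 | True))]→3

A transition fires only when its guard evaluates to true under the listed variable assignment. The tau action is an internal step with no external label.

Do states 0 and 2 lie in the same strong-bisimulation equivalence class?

Refine partition for ~:
  P[0] = {{0,1,2,3,4}}
  P[1] = {{0,2},{1},{3},{4}}
4 equivalence class(es) (converged in 2)
[0]={0,2}  [2]={0,2}

Answer: BISIMILAR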